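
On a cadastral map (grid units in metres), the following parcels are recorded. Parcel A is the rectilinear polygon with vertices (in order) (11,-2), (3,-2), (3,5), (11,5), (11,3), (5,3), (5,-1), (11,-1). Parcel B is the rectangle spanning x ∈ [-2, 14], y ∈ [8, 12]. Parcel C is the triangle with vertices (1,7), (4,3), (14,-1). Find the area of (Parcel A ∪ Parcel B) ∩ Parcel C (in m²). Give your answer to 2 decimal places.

The region (Parcel A ∪ Parcel B) ∩ Parcel C is the polygon with vertices (3,5), (4.25,5), (7.5,3), (5,3), (5,2.6), (4,3), (3,4.333).
By the shoelace formula its area is 5.28.

5.28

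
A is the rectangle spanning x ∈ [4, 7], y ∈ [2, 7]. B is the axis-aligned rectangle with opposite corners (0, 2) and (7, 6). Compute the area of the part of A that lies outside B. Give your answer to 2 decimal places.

|A∩B|: x∈[4,7], y∈[2,6] → 3·4 = 12.
|A| = 15.
|A ∖ B| = |A| − |A∩B| = 15 − 12 = 3.00.

3.00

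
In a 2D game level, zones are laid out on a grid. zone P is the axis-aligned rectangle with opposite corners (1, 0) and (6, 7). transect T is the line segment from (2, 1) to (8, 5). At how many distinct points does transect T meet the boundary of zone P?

1

The segment meets the boundary at (6,3.667).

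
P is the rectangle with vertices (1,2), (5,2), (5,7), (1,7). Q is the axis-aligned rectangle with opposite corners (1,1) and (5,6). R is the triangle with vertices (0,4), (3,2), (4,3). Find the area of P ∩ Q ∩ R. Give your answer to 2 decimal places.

2.29

The intersection is the polygon with vertices (1,3.75), (4,3), (3,2), (1,3.333).
By the shoelace formula its area is 2.29.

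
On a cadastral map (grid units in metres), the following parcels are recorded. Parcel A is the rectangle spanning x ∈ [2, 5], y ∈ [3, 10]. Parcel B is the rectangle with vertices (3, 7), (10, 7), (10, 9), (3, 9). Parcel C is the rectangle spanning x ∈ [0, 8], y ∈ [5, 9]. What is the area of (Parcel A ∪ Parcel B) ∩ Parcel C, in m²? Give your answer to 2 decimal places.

18.00

The region (Parcel A ∪ Parcel B) ∩ Parcel C is the polygon with vertices (2,9), (5,9), (8,9), (8,7), (5,7), (5,5), (2,5).
By the shoelace formula its area is 18.00.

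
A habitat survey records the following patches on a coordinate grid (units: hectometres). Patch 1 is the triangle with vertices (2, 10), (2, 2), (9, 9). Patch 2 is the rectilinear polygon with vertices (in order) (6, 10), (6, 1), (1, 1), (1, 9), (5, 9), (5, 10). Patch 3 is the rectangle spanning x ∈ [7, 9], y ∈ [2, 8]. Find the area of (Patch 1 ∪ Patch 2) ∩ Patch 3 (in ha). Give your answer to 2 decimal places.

The region (Patch 1 ∪ Patch 2) ∩ Patch 3 is the polygon with vertices (7,7), (7,8), (8,8).
By the shoelace formula its area is 0.50.

0.50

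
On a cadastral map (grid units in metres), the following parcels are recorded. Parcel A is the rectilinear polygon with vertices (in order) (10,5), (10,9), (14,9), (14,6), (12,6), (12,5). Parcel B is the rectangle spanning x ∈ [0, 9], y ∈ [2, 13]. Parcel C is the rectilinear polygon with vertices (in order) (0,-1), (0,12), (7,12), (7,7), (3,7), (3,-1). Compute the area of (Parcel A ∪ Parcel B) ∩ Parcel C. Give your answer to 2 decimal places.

50.00

The region (Parcel A ∪ Parcel B) ∩ Parcel C is the polygon with vertices (0,12), (7,12), (7,7), (3,7), (3,2), (0,2).
By the shoelace formula its area is 50.00.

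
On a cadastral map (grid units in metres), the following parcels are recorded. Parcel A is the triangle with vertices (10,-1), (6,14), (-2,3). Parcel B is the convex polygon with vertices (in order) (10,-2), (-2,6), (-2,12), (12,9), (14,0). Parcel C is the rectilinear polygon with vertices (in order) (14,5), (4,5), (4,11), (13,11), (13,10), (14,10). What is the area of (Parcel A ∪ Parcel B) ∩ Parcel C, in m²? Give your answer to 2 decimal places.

42.39

The region (Parcel A ∪ Parcel B) ∩ Parcel C is the polygon with vertices (7.051,10.061), (12,9), (12.889,5), (4,5), (4,11), (6.8,11).
By the shoelace formula its area is 42.39.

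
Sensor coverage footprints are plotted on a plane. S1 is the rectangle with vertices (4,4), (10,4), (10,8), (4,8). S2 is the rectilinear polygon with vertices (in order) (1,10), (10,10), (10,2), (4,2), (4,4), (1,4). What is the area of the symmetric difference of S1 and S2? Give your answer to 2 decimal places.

42.00

|S1| = 24, |S2| = 66, |S1∩S2| = 24.
|S1 △ S2| = |S1| + |S2| − 2·|S1∩S2| = 24 + 66 − 48 = 42.00.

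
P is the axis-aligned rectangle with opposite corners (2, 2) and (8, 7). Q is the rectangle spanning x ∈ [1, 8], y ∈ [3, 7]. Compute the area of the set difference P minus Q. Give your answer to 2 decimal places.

|P∩Q|: x∈[2,8], y∈[3,7] → 6·4 = 24.
|P| = 30.
|P ∖ Q| = |P| − |P∩Q| = 30 − 24 = 6.00.

6.00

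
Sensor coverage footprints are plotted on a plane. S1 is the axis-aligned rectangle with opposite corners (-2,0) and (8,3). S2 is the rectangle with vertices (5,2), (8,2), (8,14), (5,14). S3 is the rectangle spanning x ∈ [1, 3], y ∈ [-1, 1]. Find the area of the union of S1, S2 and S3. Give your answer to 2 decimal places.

By inclusion–exclusion:
Individual areas: |S1| = 30, |S2| = 36, |S3| = 4.
|S1∩S2|: x∈[5,8], y∈[2,3] → 3·1 = 3.
|S1∩S3|: x∈[1,3], y∈[0,1] → 2·1 = 2.
|S2∩S3| = 0 (no overlap).
|S1∩S2∩S3| = 0.
|S1 ∪ S2 ∪ S3| = 70 − 5 + 0 = 65.00.

65.00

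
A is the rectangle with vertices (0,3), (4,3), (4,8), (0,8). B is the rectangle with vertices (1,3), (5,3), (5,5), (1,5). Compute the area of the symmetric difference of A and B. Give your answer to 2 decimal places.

16.00

|A∩B|: x∈[1,4], y∈[3,5] → 3·2 = 6.
|A △ B| = |A| + |B| − 2·|A∩B| = 20 + 8 − 12 = 16.00.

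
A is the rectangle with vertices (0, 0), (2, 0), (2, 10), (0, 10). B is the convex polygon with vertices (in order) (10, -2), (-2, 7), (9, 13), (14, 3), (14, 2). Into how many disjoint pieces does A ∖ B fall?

A ∖ B splits into 2 disjoint pieces (area 9.5, area 2.7273).

2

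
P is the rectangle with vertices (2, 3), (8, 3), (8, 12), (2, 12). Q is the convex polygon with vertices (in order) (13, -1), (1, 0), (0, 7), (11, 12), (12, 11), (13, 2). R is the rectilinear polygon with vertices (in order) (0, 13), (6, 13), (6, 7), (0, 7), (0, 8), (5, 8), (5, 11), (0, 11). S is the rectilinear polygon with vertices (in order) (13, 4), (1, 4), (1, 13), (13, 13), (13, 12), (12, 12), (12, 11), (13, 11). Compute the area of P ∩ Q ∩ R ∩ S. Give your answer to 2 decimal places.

The intersection is the polygon with vertices (2.2,8), (5,8), (5,9.273), (6,9.727), (6,7), (2,7), (2,7.909).
By the shoelace formula its area is 5.49.

5.49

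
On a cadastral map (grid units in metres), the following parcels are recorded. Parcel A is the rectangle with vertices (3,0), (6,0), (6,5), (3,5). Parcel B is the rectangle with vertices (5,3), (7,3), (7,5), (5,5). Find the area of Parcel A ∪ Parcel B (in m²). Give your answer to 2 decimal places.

By inclusion–exclusion:
Individual areas: |Parcel A| = 15, |Parcel B| = 4.
|Parcel A∩Parcel B|: x∈[5,6], y∈[3,5] → 1·2 = 2.
|Parcel A ∪ Parcel B| = 19 − 2 = 17.00.

17.00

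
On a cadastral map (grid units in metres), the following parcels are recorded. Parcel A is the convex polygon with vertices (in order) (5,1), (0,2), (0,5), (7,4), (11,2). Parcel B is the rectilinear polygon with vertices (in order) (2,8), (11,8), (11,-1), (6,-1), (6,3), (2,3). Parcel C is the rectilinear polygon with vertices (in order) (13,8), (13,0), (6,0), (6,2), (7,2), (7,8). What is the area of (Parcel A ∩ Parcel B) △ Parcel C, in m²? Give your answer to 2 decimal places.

|Parcel A ∩ Parcel B| = 13.869.
|(Parcel A ∩ Parcel B) ∩ Parcel C| = 6.0833.
|(Parcel A ∩ Parcel B) △ Parcel C| = 13.869 + 50 − 12.1667 = 51.70.

51.70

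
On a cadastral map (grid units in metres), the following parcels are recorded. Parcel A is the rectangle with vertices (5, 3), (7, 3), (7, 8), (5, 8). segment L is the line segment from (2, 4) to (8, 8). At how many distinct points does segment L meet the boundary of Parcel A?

The segment meets the boundary at (7,7.333), (5,6).

2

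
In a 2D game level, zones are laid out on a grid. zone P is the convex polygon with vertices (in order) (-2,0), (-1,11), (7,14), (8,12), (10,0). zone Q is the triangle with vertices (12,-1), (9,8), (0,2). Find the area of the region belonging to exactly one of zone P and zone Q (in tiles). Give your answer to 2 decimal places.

|zone P| = 130.5, |zone Q| = 49.5, |zone P∩zone Q| = 39.7.
|zone P △ zone Q| = |zone P| + |zone Q| − 2·|zone P∩zone Q| = 130.5 + 49.5 − 79.4 = 100.60.

100.60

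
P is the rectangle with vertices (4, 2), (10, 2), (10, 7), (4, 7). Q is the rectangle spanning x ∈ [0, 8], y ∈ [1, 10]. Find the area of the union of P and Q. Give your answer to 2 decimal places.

82.00

By inclusion–exclusion:
Individual areas: |P| = 30, |Q| = 72.
|P∩Q|: x∈[4,8], y∈[2,7] → 4·5 = 20.
|P ∪ Q| = 102 − 20 = 82.00.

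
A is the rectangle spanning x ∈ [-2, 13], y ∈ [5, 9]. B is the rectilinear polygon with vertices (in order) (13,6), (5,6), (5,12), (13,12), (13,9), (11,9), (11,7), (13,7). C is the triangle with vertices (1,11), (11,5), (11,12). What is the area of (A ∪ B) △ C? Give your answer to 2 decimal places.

|A ∪ B| = 84.
|(A ∪ B) ∩ C| = 29.5333.
|(A ∪ B) △ C| = 84 + 35 − 59.0667 = 59.93.

59.93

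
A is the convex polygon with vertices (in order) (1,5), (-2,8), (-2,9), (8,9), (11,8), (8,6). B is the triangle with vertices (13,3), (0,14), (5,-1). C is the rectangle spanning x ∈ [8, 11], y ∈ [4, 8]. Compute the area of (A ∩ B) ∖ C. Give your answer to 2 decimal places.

|A ∩ B| = 18.0904.
|(A ∩ B) ∩ C| = 0.5007.
|(A ∩ B) ∖ C| = 18.0904 − 0.5007 = 17.59.

17.59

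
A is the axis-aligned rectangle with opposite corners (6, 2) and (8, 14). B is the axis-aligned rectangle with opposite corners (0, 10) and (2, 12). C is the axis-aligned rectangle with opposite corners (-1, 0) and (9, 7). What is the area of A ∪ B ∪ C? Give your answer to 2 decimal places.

88.00

By inclusion–exclusion:
Individual areas: |A| = 24, |B| = 4, |C| = 70.
|A∩B| = 0 (no overlap).
|A∩C|: x∈[6,8], y∈[2,7] → 2·5 = 10.
|B∩C| = 0 (no overlap).
|A∩B∩C| = 0.
|A ∪ B ∪ C| = 98 − 10 + 0 = 88.00.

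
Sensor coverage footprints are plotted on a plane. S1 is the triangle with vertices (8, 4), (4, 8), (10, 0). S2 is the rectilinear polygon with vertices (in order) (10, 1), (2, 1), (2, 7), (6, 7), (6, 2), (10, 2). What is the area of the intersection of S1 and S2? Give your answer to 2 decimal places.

0.92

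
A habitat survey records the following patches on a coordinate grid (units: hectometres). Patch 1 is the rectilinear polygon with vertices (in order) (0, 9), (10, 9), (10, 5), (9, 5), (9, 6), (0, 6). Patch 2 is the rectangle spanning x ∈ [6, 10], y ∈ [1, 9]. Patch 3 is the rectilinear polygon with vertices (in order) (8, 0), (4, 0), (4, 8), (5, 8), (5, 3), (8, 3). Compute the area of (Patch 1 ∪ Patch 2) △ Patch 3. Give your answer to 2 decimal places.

|Patch 1 ∪ Patch 2| = 50.
|(Patch 1 ∪ Patch 2) ∩ Patch 3| = 6.
|(Patch 1 ∪ Patch 2) △ Patch 3| = 50 + 17 − 12 = 55.00.

55.00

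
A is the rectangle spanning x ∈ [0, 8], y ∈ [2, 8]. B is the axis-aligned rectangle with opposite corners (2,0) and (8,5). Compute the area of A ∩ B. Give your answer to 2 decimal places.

|A∩B|: x∈[2,8], y∈[2,5] → 6·3 = 18.

18.00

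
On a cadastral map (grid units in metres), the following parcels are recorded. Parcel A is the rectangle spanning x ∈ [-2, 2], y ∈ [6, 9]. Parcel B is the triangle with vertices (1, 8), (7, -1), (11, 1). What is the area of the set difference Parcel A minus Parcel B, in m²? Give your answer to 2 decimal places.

11.60

|Parcel A| = 12, |Parcel A∩Parcel B| = 0.4.
|Parcel A ∖ Parcel B| = |Parcel A| − |Parcel A∩Parcel B| = 12 − 0.4 = 11.60.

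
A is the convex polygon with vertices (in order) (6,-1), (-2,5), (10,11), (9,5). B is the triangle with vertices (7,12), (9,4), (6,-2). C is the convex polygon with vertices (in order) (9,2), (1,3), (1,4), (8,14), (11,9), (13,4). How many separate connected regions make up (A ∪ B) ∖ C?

2

(A ∪ B) ∖ C splits into 2 disjoint pieces (area 22.5149, area 0.0184).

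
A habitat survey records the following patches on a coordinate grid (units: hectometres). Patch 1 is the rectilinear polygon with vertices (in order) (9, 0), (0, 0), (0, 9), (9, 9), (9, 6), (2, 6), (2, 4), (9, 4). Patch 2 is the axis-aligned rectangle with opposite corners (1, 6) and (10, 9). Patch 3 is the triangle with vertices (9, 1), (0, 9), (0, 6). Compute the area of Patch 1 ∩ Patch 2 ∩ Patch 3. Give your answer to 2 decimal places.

The intersection is the polygon with vertices (2,6), (1,6), (1,8.111), (3.375,6).
By the shoelace formula its area is 2.51.

2.51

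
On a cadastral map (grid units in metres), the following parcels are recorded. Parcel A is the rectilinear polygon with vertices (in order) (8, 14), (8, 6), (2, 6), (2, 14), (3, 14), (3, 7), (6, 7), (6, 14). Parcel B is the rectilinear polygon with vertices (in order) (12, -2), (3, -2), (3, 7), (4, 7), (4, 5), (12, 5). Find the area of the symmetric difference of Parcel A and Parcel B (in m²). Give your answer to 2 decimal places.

90.00

|Parcel A| = 27, |Parcel B| = 65, |Parcel A∩Parcel B| = 1.
|Parcel A △ Parcel B| = |Parcel A| + |Parcel B| − 2·|Parcel A∩Parcel B| = 27 + 65 − 2 = 90.00.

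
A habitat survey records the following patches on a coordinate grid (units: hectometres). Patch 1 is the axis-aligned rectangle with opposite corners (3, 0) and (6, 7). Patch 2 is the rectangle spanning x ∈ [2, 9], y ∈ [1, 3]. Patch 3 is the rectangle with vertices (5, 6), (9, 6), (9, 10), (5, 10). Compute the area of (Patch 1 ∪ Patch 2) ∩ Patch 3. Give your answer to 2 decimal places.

1.00

The region (Patch 1 ∪ Patch 2) ∩ Patch 3 is the polygon with vertices (6,7), (6,6), (5,6), (5,7).
By the shoelace formula its area is 1.00.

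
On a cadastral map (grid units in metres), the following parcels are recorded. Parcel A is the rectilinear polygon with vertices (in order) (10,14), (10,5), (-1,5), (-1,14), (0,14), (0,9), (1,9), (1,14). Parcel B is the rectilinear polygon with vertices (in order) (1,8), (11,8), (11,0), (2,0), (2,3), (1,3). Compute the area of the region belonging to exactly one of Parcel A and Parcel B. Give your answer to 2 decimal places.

117.00

|Parcel A| = 94, |Parcel B| = 77, |Parcel A∩Parcel B| = 27.
|Parcel A △ Parcel B| = |Parcel A| + |Parcel B| − 2·|Parcel A∩Parcel B| = 94 + 77 − 54 = 117.00.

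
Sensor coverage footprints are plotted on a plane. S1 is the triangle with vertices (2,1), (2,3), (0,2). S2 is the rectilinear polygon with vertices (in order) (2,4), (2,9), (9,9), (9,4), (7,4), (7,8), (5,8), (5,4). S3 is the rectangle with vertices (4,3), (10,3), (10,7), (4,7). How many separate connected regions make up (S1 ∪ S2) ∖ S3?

2

(S1 ∪ S2) ∖ S3 splits into 2 disjoint pieces (area 2, area 18).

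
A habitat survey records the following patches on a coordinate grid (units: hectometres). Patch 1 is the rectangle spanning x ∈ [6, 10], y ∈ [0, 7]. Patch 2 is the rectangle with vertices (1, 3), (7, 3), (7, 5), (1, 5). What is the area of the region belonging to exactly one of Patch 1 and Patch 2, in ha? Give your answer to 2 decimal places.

|Patch 1∩Patch 2|: x∈[6,7], y∈[3,5] → 1·2 = 2.
|Patch 1 △ Patch 2| = |Patch 1| + |Patch 2| − 2·|Patch 1∩Patch 2| = 28 + 12 − 4 = 36.00.

36.00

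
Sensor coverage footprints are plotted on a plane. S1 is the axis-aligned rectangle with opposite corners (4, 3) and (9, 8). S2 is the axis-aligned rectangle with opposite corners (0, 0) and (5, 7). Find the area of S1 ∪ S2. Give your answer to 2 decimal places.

By inclusion–exclusion:
Individual areas: |S1| = 25, |S2| = 35.
|S1∩S2|: x∈[4,5], y∈[3,7] → 1·4 = 4.
|S1 ∪ S2| = 60 − 4 = 56.00.

56.00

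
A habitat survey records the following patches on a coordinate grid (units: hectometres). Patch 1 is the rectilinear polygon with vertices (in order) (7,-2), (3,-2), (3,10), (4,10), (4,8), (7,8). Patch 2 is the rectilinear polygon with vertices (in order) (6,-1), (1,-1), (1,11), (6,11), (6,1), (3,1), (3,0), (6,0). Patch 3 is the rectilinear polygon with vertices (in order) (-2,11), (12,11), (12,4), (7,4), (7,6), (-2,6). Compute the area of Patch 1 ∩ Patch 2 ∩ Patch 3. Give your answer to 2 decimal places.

The intersection is the polygon with vertices (4,8), (6,8), (6,6), (3,6), (3,10), (4,10).
By the shoelace formula its area is 8.00.

8.00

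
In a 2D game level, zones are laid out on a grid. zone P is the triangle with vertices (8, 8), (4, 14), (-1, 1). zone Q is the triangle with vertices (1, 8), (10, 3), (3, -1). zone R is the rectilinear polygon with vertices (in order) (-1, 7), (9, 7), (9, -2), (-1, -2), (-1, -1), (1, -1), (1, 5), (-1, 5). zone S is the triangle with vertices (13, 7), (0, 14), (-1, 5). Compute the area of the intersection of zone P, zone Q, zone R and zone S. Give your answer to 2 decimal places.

The intersection is the polygon with vertices (1.254,6.859), (1.308,7), (2.8,7), (4.886,5.841), (1.585,5.369).
By the shoelace formula its area is 3.69.

3.69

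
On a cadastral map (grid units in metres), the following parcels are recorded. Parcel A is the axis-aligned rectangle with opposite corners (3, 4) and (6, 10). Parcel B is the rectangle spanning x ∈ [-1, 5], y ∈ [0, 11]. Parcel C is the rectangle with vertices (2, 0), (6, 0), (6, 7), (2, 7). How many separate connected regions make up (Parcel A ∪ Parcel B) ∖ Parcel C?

(Parcel A ∪ Parcel B) ∖ Parcel C is a single connected region.

1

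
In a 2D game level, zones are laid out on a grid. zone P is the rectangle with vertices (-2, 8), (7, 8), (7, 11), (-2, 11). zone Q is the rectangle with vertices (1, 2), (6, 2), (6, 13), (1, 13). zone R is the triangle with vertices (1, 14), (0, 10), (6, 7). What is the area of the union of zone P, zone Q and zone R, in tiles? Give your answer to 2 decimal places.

By inclusion–exclusion:
Individual areas: |zone P| = 27, |zone Q| = 55, |zone R| = 13.5.
|zone P∩zone Q|: x∈[1,6], y∈[8,11] → 5·3 = 15.
|zone P∩zone R| = 8.5179.
|zone Q∩zone R| = 10.8929.
|zone P∩zone Q∩zone R| = 7.3929.
|zone P ∪ zone Q ∪ zone R| = 95.5 − 34.4107 + 7.3929 = 68.48.

68.48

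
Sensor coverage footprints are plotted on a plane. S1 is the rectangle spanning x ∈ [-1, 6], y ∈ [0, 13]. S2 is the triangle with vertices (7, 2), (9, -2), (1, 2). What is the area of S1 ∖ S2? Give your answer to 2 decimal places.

|S1| = 91, |S1∩S2| = 6.
|S1 ∖ S2| = |S1| − |S1∩S2| = 91 − 6 = 85.00.

85.00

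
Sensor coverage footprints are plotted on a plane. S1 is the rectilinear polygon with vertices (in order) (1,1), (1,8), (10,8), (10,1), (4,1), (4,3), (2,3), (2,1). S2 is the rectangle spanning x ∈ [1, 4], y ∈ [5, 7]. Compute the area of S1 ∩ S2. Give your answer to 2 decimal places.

6.00

The intersection is the polygon with vertices (1,7), (4,7), (4,5), (1,5).
By the shoelace formula its area is 6.00.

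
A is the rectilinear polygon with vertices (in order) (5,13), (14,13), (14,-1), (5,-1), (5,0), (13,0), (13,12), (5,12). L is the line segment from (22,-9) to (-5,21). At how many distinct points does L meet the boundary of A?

2

The segment meets the boundary at (13,1), (14,-0.111).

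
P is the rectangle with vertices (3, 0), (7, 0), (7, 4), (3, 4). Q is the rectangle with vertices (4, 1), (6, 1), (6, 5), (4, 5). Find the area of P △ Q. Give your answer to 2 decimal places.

12.00

|P∩Q|: x∈[4,6], y∈[1,4] → 2·3 = 6.
|P △ Q| = |P| + |Q| − 2·|P∩Q| = 16 + 8 − 12 = 12.00.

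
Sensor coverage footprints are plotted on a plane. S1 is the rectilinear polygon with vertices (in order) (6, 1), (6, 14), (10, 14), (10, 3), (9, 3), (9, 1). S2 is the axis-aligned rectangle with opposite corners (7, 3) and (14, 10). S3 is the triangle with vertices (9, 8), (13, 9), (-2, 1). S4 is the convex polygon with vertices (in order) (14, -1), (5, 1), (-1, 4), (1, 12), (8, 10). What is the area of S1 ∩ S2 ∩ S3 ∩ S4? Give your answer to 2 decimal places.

2.41

The intersection is the polygon with vertices (9,8), (9.08,8.02), (9.549,7.16), (7,5.8), (7,6.727).
By the shoelace formula its area is 2.41.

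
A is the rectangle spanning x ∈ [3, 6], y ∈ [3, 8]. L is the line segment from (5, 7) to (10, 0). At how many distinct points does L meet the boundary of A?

1

The segment meets the boundary at (6,5.6).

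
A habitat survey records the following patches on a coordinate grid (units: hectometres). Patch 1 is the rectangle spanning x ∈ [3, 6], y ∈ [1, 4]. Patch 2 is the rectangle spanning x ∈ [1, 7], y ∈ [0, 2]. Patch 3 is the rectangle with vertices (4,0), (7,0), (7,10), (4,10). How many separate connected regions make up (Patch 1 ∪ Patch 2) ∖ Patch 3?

(Patch 1 ∪ Patch 2) ∖ Patch 3 is a single connected region.

1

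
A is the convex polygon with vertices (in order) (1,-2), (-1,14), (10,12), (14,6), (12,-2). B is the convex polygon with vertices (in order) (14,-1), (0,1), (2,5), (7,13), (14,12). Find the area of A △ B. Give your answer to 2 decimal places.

|A| = 185, |B| = 138.5, |A∩B| = 117.5055.
|A △ B| = |A| + |B| − 2·|A∩B| = 185 + 138.5 − 235.011 = 88.49.

88.49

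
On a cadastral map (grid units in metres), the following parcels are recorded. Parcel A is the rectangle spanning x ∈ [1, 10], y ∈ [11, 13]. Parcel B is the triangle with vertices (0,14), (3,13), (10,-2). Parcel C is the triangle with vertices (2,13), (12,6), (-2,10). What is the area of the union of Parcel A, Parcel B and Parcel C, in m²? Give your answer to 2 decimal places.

51.99

By inclusion–exclusion:
Individual areas: |Parcel A| = 18, |Parcel B| = 19, |Parcel C| = 29.
|Parcel A∩Parcel B| = 4.3208.
|Parcel A∩Parcel C| = 4.4821.
|Parcel B∩Parcel C| = 8.6399.
|Parcel A∩Parcel B∩Parcel C| = 3.4308.
|Parcel A ∪ Parcel B ∪ Parcel C| = 66 − 17.4429 + 3.4308 = 51.99.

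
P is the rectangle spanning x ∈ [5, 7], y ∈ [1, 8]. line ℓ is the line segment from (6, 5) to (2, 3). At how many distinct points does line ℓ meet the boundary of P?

The segment meets the boundary at (5,4.5).

1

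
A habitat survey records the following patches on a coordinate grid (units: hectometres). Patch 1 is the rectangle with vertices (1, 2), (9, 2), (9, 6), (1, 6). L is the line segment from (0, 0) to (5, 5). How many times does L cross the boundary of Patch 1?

1

The segment meets the boundary at (2,2).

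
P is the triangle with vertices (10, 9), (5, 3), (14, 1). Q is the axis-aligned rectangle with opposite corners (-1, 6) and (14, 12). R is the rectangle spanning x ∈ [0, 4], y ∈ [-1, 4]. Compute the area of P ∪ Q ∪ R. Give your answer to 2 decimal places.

By inclusion–exclusion:
Individual areas: |P| = 32, |Q| = 90, |R| = 20.
|P∩Q| = 6.
|P∩R| = 0.
|Q∩R| = 0 (no overlap).
|P∩Q∩R| = 0.
|P ∪ Q ∪ R| = 142 − 6 + 0 = 136.00.

136.00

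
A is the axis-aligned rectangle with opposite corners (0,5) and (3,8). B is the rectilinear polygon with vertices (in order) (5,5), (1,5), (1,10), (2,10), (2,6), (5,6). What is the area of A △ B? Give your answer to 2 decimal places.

9.00

|A| = 9, |B| = 8, |A∩B| = 4.
|A △ B| = |A| + |B| − 2·|A∩B| = 9 + 8 − 8 = 9.00.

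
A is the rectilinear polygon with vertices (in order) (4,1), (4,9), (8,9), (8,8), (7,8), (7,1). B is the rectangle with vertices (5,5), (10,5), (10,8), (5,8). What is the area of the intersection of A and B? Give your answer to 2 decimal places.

6.00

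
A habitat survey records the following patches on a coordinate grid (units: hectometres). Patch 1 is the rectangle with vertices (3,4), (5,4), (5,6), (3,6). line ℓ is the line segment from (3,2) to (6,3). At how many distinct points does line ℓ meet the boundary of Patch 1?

The segment lies entirely outside Patch 1 and never meets its boundary.

0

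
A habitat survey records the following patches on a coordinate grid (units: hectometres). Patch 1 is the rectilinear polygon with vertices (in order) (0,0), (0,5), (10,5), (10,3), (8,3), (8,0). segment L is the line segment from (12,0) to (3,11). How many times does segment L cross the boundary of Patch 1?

2

The segment meets the boundary at (7.909,5), (9.545,3).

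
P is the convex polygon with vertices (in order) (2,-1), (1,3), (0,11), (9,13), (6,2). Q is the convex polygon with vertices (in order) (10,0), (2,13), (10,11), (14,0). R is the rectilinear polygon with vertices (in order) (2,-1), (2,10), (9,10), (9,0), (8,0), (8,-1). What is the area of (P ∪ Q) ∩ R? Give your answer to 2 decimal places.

57.73

The region (P ∪ Q) ∩ R is the polygon with vertices (6.85,5.118), (6,2), (2,-1), (2,10), (9,10), (9,1.625).
By the shoelace formula its area is 57.73.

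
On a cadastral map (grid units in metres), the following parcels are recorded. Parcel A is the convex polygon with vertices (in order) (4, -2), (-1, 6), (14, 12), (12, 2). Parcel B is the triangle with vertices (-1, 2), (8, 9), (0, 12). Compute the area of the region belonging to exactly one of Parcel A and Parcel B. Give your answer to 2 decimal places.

118.58

|Parcel A| = 111, |Parcel B| = 41.5, |Parcel A∩Parcel B| = 16.9596.
|Parcel A △ Parcel B| = |Parcel A| + |Parcel B| − 2·|Parcel A∩Parcel B| = 111 + 41.5 − 33.9192 = 118.58.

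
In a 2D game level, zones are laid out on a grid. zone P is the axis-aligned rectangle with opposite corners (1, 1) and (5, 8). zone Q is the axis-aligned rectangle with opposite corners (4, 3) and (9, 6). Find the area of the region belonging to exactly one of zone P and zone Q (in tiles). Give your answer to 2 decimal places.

37.00

|zone P∩zone Q|: x∈[4,5], y∈[3,6] → 1·3 = 3.
|zone P △ zone Q| = |zone P| + |zone Q| − 2·|zone P∩zone Q| = 28 + 15 − 6 = 37.00.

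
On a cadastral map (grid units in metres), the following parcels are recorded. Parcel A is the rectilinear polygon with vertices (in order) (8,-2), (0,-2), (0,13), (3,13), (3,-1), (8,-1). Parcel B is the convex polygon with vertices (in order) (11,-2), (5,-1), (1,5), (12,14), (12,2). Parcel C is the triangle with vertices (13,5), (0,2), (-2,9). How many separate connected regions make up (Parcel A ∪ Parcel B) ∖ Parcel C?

3

(Parcel A ∪ Parcel B) ∖ Parcel C splits into 3 disjoint pieces (area 58.8654, area 14.8, area 35.1529).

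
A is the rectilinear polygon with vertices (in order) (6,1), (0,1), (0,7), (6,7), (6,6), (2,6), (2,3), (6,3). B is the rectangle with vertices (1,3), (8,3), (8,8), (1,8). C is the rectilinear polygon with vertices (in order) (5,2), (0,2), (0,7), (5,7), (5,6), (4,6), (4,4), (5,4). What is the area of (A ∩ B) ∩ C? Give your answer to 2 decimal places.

7.00

|A ∩ B| = 8.
|(A ∩ B) ∩ C| = 7.00.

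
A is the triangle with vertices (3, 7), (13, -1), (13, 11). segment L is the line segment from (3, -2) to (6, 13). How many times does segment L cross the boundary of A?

2

The segment meets the boundary at (4.957,7.783), (4.552,5.759).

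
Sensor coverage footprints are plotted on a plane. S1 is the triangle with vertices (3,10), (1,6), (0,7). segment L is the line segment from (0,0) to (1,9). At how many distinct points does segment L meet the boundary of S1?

The segment meets the boundary at (0.875,7.875), (0.7,6.3).

2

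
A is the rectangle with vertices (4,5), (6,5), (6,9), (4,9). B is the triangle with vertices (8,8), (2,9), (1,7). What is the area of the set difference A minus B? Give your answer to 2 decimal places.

6.14

|A| = 8, |A∩B| = 1.8571.
|A ∖ B| = |A| − |A∩B| = 8 − 1.8571 = 6.14.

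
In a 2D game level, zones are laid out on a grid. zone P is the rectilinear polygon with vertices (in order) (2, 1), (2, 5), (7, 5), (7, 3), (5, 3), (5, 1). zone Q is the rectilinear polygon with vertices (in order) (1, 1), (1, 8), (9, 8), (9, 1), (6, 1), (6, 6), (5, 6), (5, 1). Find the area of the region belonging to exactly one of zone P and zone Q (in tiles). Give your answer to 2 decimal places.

|zone P| = 16, |zone Q| = 51, |zone P∩zone Q| = 14.
|zone P △ zone Q| = |zone P| + |zone Q| − 2·|zone P∩zone Q| = 16 + 51 − 28 = 39.00.

39.00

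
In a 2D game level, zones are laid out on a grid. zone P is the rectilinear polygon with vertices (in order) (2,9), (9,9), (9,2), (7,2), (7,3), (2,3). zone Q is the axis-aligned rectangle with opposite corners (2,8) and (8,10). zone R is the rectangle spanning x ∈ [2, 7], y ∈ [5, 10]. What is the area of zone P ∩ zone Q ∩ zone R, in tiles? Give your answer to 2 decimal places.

5.00

The intersection is the polygon with vertices (2,8), (2,9), (7,9), (7,8).
By the shoelace formula its area is 5.00.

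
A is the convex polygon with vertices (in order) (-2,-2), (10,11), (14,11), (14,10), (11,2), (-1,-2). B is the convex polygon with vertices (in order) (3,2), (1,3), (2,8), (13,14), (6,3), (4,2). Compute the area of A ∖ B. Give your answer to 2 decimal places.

|A| = 82, |A∩B| = 20.4557.
|A ∖ B| = |A| − |A∩B| = 82 − 20.4557 = 61.54.

61.54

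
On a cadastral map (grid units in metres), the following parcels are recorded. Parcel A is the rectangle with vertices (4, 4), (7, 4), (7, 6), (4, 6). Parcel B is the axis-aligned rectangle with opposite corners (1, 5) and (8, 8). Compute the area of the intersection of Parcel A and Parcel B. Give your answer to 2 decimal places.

3.00

|Parcel A∩Parcel B|: x∈[4,7], y∈[5,6] → 3·1 = 3.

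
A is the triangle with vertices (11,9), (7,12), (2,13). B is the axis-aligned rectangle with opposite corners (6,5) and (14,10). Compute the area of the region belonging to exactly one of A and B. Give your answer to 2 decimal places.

44.58

|A| = 5.5, |B| = 40, |A∩B| = 0.4583.
|A △ B| = |A| + |B| − 2·|A∩B| = 5.5 + 40 − 0.9167 = 44.58.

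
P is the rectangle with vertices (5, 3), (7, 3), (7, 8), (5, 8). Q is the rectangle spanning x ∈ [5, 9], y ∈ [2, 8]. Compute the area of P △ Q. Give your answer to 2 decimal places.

14.00

|P∩Q|: x∈[5,7], y∈[3,8] → 2·5 = 10.
|P △ Q| = |P| + |Q| − 2·|P∩Q| = 10 + 24 − 20 = 14.00.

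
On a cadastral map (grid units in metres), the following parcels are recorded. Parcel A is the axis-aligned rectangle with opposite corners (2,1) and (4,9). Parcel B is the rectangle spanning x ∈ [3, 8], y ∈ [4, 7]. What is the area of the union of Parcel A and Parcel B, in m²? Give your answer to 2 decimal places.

28.00

By inclusion–exclusion:
Individual areas: |Parcel A| = 16, |Parcel B| = 15.
|Parcel A∩Parcel B|: x∈[3,4], y∈[4,7] → 1·3 = 3.
|Parcel A ∪ Parcel B| = 31 − 3 = 28.00.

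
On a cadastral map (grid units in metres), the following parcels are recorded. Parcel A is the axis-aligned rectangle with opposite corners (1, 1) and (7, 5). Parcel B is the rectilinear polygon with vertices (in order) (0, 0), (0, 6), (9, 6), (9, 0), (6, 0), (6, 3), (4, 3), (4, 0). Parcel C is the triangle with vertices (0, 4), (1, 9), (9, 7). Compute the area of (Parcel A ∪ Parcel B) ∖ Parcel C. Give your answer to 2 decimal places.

46.40

|Parcel A ∪ Parcel B| = 52.
|(Parcel A ∪ Parcel B) ∩ Parcel C| = 5.6.
|(Parcel A ∪ Parcel B) ∖ Parcel C| = 52 − 5.6 = 46.40.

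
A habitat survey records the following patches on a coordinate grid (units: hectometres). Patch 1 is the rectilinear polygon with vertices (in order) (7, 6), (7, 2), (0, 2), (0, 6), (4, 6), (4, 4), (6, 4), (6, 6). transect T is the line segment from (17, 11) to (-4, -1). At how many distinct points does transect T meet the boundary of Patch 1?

4

The segment meets the boundary at (1.25,2), (4.75,4), (6,4.714), (7,5.286).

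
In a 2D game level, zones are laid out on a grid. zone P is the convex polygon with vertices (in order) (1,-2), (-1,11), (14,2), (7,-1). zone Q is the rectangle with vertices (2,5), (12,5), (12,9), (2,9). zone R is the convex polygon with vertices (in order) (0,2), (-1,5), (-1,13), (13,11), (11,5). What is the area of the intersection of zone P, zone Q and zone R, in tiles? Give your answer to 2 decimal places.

The intersection is the polygon with vertices (2,5), (2,9), (2.333,9), (9,5).
By the shoelace formula its area is 14.67.

14.67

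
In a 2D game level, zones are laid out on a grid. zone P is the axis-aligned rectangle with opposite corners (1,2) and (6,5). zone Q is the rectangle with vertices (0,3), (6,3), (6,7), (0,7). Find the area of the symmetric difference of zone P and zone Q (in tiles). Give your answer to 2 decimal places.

19.00

|zone P∩zone Q|: x∈[1,6], y∈[3,5] → 5·2 = 10.
|zone P △ zone Q| = |zone P| + |zone Q| − 2·|zone P∩zone Q| = 15 + 24 − 20 = 19.00.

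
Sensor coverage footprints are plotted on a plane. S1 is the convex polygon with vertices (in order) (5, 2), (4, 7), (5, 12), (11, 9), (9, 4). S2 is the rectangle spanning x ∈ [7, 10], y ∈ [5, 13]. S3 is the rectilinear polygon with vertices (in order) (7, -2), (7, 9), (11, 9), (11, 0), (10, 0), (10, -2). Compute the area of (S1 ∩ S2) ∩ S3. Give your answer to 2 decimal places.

11.55

The region (S1 ∩ S2) ∩ S3 is the polygon with vertices (10,6.5), (9.4,5), (7,5), (7,9), (10,9).
By the shoelace formula its area is 11.55.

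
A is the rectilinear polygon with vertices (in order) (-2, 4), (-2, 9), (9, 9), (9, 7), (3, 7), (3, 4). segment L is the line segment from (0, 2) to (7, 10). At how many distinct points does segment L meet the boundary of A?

The segment meets the boundary at (6.125,9), (3,5.429), (4.375,7), (1.75,4).

4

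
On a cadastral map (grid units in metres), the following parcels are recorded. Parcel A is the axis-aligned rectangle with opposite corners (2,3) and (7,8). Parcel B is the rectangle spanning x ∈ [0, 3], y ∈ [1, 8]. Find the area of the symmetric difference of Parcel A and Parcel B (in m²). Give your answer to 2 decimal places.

|Parcel A∩Parcel B|: x∈[2,3], y∈[3,8] → 1·5 = 5.
|Parcel A △ Parcel B| = |Parcel A| + |Parcel B| − 2·|Parcel A∩Parcel B| = 25 + 21 − 10 = 36.00.

36.00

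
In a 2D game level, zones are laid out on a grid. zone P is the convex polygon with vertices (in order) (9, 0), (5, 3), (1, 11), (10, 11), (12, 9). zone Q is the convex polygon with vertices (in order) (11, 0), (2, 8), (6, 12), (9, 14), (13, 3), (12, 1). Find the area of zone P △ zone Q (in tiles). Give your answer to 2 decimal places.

|zone P| = 71.5, |zone Q| = 74.5, |zone P∩zone Q| = 52.9887.
|zone P △ zone Q| = |zone P| + |zone Q| − 2·|zone P∩zone Q| = 71.5 + 74.5 − 105.9774 = 40.02.

40.02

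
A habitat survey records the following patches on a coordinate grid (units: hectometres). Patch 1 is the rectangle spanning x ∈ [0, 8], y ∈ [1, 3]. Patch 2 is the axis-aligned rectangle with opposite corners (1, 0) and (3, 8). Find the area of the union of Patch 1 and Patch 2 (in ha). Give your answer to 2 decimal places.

28.00

By inclusion–exclusion:
Individual areas: |Patch 1| = 16, |Patch 2| = 16.
|Patch 1∩Patch 2|: x∈[1,3], y∈[1,3] → 2·2 = 4.
|Patch 1 ∪ Patch 2| = 32 − 4 = 28.00.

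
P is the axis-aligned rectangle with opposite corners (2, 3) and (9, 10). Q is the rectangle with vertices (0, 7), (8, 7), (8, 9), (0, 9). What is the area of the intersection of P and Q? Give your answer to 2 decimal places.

12.00

|P∩Q|: x∈[2,8], y∈[7,9] → 6·2 = 12.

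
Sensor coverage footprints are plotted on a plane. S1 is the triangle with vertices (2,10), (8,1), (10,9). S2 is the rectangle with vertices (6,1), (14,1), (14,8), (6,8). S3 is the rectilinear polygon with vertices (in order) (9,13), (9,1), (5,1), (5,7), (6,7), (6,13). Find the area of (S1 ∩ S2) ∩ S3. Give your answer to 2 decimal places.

The region (S1 ∩ S2) ∩ S3 is the polygon with vertices (6,7), (6,8), (9,8), (9,5), (8,1), (6,4).
By the shoelace formula its area is 16.00.

16.00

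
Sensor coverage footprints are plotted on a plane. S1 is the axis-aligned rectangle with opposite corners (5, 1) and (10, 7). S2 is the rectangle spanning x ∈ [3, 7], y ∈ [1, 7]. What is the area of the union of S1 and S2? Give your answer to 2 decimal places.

By inclusion–exclusion:
Individual areas: |S1| = 30, |S2| = 24.
|S1∩S2|: x∈[5,7], y∈[1,7] → 2·6 = 12.
|S1 ∪ S2| = 54 − 12 = 42.00.

42.00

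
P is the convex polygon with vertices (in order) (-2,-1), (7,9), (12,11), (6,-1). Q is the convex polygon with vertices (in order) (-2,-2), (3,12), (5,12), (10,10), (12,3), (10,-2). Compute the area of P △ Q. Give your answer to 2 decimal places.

81.05

|P| = 64, |Q| = 140, |P∩Q| = 61.4757.
|P △ Q| = |P| + |Q| − 2·|P∩Q| = 64 + 140 − 122.9514 = 81.05.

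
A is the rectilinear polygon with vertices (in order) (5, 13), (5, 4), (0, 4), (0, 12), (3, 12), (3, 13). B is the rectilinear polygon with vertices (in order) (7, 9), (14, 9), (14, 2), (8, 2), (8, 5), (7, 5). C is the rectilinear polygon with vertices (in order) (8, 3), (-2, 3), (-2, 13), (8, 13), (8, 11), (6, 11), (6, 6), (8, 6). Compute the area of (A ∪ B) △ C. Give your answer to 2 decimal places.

92.00

|A ∪ B| = 88.
|(A ∪ B) ∩ C| = 43.
|(A ∪ B) △ C| = 88 + 90 − 86 = 92.00.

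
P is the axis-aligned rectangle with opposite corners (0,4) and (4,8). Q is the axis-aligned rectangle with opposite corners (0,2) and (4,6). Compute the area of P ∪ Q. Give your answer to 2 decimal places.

24.00

By inclusion–exclusion:
Individual areas: |P| = 16, |Q| = 16.
|P∩Q|: x∈[0,4], y∈[4,6] → 4·2 = 8.
|P ∪ Q| = 32 − 8 = 24.00.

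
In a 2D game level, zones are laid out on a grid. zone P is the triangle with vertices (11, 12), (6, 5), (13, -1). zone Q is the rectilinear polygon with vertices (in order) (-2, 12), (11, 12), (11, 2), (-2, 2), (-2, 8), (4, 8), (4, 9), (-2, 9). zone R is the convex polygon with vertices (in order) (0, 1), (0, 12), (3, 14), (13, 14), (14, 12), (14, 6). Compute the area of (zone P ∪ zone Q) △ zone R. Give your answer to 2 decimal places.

|zone P ∪ zone Q| = 136.25.
|(zone P ∪ zone Q) ∩ zone R| = 97.6391.
|(zone P ∪ zone Q) △ zone R| = 136.25 + 143 − 195.2781 = 83.97.

83.97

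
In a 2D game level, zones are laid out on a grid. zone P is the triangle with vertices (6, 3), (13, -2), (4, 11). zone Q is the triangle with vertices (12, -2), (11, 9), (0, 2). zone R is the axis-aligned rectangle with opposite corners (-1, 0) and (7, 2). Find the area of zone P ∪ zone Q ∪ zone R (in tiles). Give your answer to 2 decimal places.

77.97

By inclusion–exclusion:
Individual areas: |zone P| = 23, |zone Q| = 64, |zone R| = 16.
|zone P∩zone Q| = 17.0326.
|zone P∩zone R| = 0.
|zone Q∩zone R| = 8.
|zone P∩zone Q∩zone R| = 0.
|zone P ∪ zone Q ∪ zone R| = 103 − 25.0326 + 0 = 77.97.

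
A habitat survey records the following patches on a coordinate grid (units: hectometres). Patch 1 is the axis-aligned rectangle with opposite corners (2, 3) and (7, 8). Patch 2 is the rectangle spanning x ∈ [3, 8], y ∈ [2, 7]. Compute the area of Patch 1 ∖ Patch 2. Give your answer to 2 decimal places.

9.00

|Patch 1∩Patch 2|: x∈[3,7], y∈[3,7] → 4·4 = 16.
|Patch 1| = 25.
|Patch 1 ∖ Patch 2| = |Patch 1| − |Patch 1∩Patch 2| = 25 − 16 = 9.00.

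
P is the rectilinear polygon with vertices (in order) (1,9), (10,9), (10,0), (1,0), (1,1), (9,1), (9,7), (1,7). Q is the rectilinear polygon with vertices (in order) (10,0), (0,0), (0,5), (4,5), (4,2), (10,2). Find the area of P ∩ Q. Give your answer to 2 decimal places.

The intersection is the polygon with vertices (10,0), (1,0), (1,1), (9,1), (9,2), (10,2).
By the shoelace formula its area is 10.00.

10.00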